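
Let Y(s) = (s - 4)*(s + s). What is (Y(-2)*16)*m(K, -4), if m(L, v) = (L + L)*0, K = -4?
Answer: 0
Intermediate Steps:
Y(s) = 2*s*(-4 + s) (Y(s) = (-4 + s)*(2*s) = 2*s*(-4 + s))
m(L, v) = 0 (m(L, v) = (2*L)*0 = 0)
(Y(-2)*16)*m(K, -4) = ((2*(-2)*(-4 - 2))*16)*0 = ((2*(-2)*(-6))*16)*0 = (24*16)*0 = 384*0 = 0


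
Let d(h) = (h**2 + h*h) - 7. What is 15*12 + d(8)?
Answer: 301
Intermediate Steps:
d(h) = -7 + 2*h**2 (d(h) = (h**2 + h**2) - 7 = 2*h**2 - 7 = -7 + 2*h**2)
15*12 + d(8) = 15*12 + (-7 + 2*8**2) = 180 + (-7 + 2*64) = 180 + (-7 + 128) = 180 + 121 = 301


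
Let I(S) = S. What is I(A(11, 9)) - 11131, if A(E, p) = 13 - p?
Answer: -11127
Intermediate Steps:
I(A(11, 9)) - 11131 = (13 - 1*9) - 11131 = (13 - 9) - 11131 = 4 - 11131 = -11127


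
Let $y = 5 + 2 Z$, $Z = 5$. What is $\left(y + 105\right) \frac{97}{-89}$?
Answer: $- \frac{11640}{89} \approx -130.79$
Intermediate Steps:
$y = 15$ ($y = 5 + 2 \cdot 5 = 5 + 10 = 15$)
$\left(y + 105\right) \frac{97}{-89} = \left(15 + 105\right) \frac{97}{-89} = 120 \cdot 97 \left(- \frac{1}{89}\right) = 120 \left(- \frac{97}{89}\right) = - \frac{11640}{89}$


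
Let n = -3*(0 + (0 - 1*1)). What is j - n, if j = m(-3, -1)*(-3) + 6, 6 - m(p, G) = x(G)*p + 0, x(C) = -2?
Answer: 3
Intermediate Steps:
m(p, G) = 6 + 2*p (m(p, G) = 6 - (-2*p + 0) = 6 - (-2)*p = 6 + 2*p)
n = 3 (n = -3*(0 + (0 - 1)) = -3*(0 - 1) = -3*(-1) = 3)
j = 6 (j = (6 + 2*(-3))*(-3) + 6 = (6 - 6)*(-3) + 6 = 0*(-3) + 6 = 0 + 6 = 6)
j - n = 6 - 1*3 = 6 - 3 = 3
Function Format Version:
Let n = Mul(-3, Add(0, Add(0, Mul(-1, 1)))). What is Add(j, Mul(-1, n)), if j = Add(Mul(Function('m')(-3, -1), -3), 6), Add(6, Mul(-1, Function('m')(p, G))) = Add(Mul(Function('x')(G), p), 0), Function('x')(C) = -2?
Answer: 3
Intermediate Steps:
Function('m')(p, G) = Add(6, Mul(2, p)) (Function('m')(p, G) = Add(6, Mul(-1, Add(Mul(-2, p), 0))) = Add(6, Mul(-1, Mul(-2, p))) = Add(6, Mul(2, p)))
n = 3 (n = Mul(-3, Add(0, Add(0, -1))) = Mul(-3, Add(0, -1)) = Mul(-3, -1) = 3)
j = 6 (j = Add(Mul(Add(6, Mul(2, -3)), -3), 6) = Add(Mul(Add(6, -6), -3), 6) = Add(Mul(0, -3), 6) = Add(0, 6) = 6)
Add(j, Mul(-1, n)) = Add(6, Mul(-1, 3)) = Add(6, -3) = 3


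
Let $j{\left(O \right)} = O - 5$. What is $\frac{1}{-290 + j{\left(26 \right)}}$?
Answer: $- \frac{1}{269} \approx -0.0037175$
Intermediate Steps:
$j{\left(O \right)} = -5 + O$
$\frac{1}{-290 + j{\left(26 \right)}} = \frac{1}{-290 + \left(-5 + 26\right)} = \frac{1}{-290 + 21} = \frac{1}{-269} = - \frac{1}{269}$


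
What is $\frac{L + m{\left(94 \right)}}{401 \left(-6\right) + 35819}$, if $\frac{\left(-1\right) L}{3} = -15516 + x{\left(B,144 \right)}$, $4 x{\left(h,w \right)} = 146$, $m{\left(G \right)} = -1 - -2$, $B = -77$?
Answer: $\frac{92879}{66826} \approx 1.3899$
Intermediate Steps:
$m{\left(G \right)} = 1$ ($m{\left(G \right)} = -1 + 2 = 1$)
$x{\left(h,w \right)} = \frac{73}{2}$ ($x{\left(h,w \right)} = \frac{1}{4} \cdot 146 = \frac{73}{2}$)
$L = \frac{92877}{2}$ ($L = - 3 \left(-15516 + \frac{73}{2}\right) = \left(-3\right) \left(- \frac{30959}{2}\right) = \frac{92877}{2} \approx 46439.0$)
$\frac{L + m{\left(94 \right)}}{401 \left(-6\right) + 35819} = \frac{\frac{92877}{2} + 1}{401 \left(-6\right) + 35819} = \frac{92879}{2 \left(-2406 + 35819\right)} = \frac{92879}{2 \cdot 33413} = \frac{92879}{2} \cdot \frac{1}{33413} = \frac{92879}{66826}$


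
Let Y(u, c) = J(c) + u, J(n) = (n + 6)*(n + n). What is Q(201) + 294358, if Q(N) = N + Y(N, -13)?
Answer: 294942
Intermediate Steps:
J(n) = 2*n*(6 + n) (J(n) = (6 + n)*(2*n) = 2*n*(6 + n))
Y(u, c) = u + 2*c*(6 + c) (Y(u, c) = 2*c*(6 + c) + u = u + 2*c*(6 + c))
Q(N) = 182 + 2*N (Q(N) = N + (N + 2*(-13)*(6 - 13)) = N + (N + 2*(-13)*(-7)) = N + (N + 182) = N + (182 + N) = 182 + 2*N)
Q(201) + 294358 = (182 + 2*201) + 294358 = (182 + 402) + 294358 = 584 + 294358 = 294942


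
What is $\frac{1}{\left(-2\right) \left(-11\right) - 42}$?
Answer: $- \frac{1}{20} \approx -0.05$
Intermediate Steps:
$\frac{1}{\left(-2\right) \left(-11\right) - 42} = \frac{1}{22 - 42} = \frac{1}{-20} = - \frac{1}{20}$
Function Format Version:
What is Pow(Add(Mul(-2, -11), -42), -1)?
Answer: Rational(-1, 20) ≈ -0.050000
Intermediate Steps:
Pow(Add(Mul(-2, -11), -42), -1) = Pow(Add(22, -42), -1) = Pow(-20, -1) = Rational(-1, 20)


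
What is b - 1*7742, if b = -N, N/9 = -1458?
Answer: 5380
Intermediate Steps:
N = -13122 (N = 9*(-1458) = -13122)
b = 13122 (b = -1*(-13122) = 13122)
b - 1*7742 = 13122 - 1*7742 = 13122 - 7742 = 5380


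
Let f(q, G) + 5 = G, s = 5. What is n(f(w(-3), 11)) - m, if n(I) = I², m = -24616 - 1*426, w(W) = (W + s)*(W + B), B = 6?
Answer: 25078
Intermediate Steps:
w(W) = (5 + W)*(6 + W) (w(W) = (W + 5)*(W + 6) = (5 + W)*(6 + W))
f(q, G) = -5 + G
m = -25042 (m = -24616 - 426 = -25042)
n(f(w(-3), 11)) - m = (-5 + 11)² - 1*(-25042) = 6² + 25042 = 36 + 25042 = 25078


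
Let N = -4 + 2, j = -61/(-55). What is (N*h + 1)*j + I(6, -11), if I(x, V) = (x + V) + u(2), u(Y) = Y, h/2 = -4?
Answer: 872/55 ≈ 15.855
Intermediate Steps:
h = -8 (h = 2*(-4) = -8)
j = 61/55 (j = -61*(-1/55) = 61/55 ≈ 1.1091)
I(x, V) = 2 + V + x (I(x, V) = (x + V) + 2 = (V + x) + 2 = 2 + V + x)
N = -2
(N*h + 1)*j + I(6, -11) = (-2*(-8) + 1)*(61/55) + (2 - 11 + 6) = (16 + 1)*(61/55) - 3 = 17*(61/55) - 3 = 1037/55 - 3 = 872/55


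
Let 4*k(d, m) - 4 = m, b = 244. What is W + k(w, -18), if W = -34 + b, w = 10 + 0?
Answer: 413/2 ≈ 206.50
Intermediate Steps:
w = 10
k(d, m) = 1 + m/4
W = 210 (W = -34 + 244 = 210)
W + k(w, -18) = 210 + (1 + (¼)*(-18)) = 210 + (1 - 9/2) = 210 - 7/2 = 413/2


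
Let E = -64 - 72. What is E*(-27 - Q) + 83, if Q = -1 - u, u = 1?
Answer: 3483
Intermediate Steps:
Q = -2 (Q = -1 - 1*1 = -1 - 1 = -2)
E = -136
E*(-27 - Q) + 83 = -136*(-27 - 1*(-2)) + 83 = -136*(-27 + 2) + 83 = -136*(-25) + 83 = 3400 + 83 = 3483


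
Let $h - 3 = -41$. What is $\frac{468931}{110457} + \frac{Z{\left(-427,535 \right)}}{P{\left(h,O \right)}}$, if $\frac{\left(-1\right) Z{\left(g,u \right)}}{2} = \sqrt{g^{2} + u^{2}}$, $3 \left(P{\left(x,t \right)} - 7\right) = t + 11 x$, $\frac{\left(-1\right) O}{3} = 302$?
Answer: $\frac{468931}{110457} + \frac{6 \sqrt{468554}}{1303} \approx 7.3974$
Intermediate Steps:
$h = -38$ ($h = 3 - 41 = -38$)
$O = -906$ ($O = \left(-3\right) 302 = -906$)
$P{\left(x,t \right)} = 7 + \frac{t}{3} + \frac{11 x}{3}$ ($P{\left(x,t \right)} = 7 + \frac{t + 11 x}{3} = 7 + \left(\frac{t}{3} + \frac{11 x}{3}\right) = 7 + \frac{t}{3} + \frac{11 x}{3}$)
$Z{\left(g,u \right)} = - 2 \sqrt{g^{2} + u^{2}}$
$\frac{468931}{110457} + \frac{Z{\left(-427,535 \right)}}{P{\left(h,O \right)}} = \frac{468931}{110457} + \frac{\left(-2\right) \sqrt{\left(-427\right)^{2} + 535^{2}}}{7 + \frac{1}{3} \left(-906\right) + \frac{11}{3} \left(-38\right)} = 468931 \cdot \frac{1}{110457} + \frac{\left(-2\right) \sqrt{182329 + 286225}}{7 - 302 - \frac{418}{3}} = \frac{468931}{110457} + \frac{\left(-2\right) \sqrt{468554}}{- \frac{1303}{3}} = \frac{468931}{110457} + - 2 \sqrt{468554} \left(- \frac{3}{1303}\right) = \frac{468931}{110457} + \frac{6 \sqrt{468554}}{1303}$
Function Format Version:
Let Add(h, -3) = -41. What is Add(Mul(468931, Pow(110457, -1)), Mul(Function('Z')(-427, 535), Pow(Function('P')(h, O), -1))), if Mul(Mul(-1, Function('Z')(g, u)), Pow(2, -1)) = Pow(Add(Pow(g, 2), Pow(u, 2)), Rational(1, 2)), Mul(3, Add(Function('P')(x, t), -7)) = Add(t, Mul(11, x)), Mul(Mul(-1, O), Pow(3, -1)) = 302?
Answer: Add(Rational(468931, 110457), Mul(Rational(6, 1303), Pow(468554, Rational(1, 2)))) ≈ 7.3974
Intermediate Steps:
h = -38 (h = Add(3, -41) = -38)
O = -906 (O = Mul(-3, 302) = -906)
Function('P')(x, t) = Add(7, Mul(Rational(1, 3), t), Mul(Rational(11, 3), x)) (Function('P')(x, t) = Add(7, Mul(Rational(1, 3), Add(t, Mul(11, x)))) = Add(7, Add(Mul(Rational(1, 3), t), Mul(Rational(11, 3), x))) = Add(7, Mul(Rational(1, 3), t), Mul(Rational(11, 3), x)))
Function('Z')(g, u) = Mul(-2, Pow(Add(Pow(g, 2), Pow(u, 2)), Rational(1, 2)))
Add(Mul(468931, Pow(110457, -1)), Mul(Function('Z')(-427, 535), Pow(Function('P')(h, O), -1))) = Add(Mul(468931, Pow(110457, -1)), Mul(Mul(-2, Pow(Add(Pow(-427, 2), Pow(535, 2)), Rational(1, 2))), Pow(Add(7, Mul(Rational(1, 3), -906), Mul(Rational(11, 3), -38)), -1))) = Add(Mul(468931, Rational(1, 110457)), Mul(Mul(-2, Pow(Add(182329, 286225), Rational(1, 2))), Pow(Add(7, -302, Rational(-418, 3)), -1))) = Add(Rational(468931, 110457), Mul(Mul(-2, Pow(468554, Rational(1, 2))), Pow(Rational(-1303, 3), -1))) = Add(Rational(468931, 110457), Mul(Mul(-2, Pow(468554, Rational(1, 2))), Rational(-3, 1303))) = Add(Rational(468931, 110457), Mul(Rational(6, 1303), Pow(468554, Rational(1, 2))))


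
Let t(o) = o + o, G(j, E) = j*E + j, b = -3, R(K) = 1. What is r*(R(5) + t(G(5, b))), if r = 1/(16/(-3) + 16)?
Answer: -57/32 ≈ -1.7813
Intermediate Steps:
G(j, E) = j + E*j (G(j, E) = E*j + j = j + E*j)
t(o) = 2*o
r = 3/32 (r = 1/(16*(-1/3) + 16) = 1/(-16/3 + 16) = 1/(32/3) = 3/32 ≈ 0.093750)
r*(R(5) + t(G(5, b))) = 3*(1 + 2*(5*(1 - 3)))/32 = 3*(1 + 2*(5*(-2)))/32 = 3*(1 + 2*(-10))/32 = 3*(1 - 20)/32 = (3/32)*(-19) = -57/32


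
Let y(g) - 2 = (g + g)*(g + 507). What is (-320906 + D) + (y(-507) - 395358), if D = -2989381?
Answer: -3705643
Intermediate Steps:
y(g) = 2 + 2*g*(507 + g) (y(g) = 2 + (g + g)*(g + 507) = 2 + (2*g)*(507 + g) = 2 + 2*g*(507 + g))
(-320906 + D) + (y(-507) - 395358) = (-320906 - 2989381) + ((2 + 2*(-507)² + 1014*(-507)) - 395358) = -3310287 + ((2 + 2*257049 - 514098) - 395358) = -3310287 + ((2 + 514098 - 514098) - 395358) = -3310287 + (2 - 395358) = -3310287 - 395356 = -3705643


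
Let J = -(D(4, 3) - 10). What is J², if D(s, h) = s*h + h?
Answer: 25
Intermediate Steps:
D(s, h) = h + h*s (D(s, h) = h*s + h = h + h*s)
J = -5 (J = -(3*(1 + 4) - 10) = -(3*5 - 10) = -(15 - 10) = -1*5 = -5)
J² = (-5)² = 25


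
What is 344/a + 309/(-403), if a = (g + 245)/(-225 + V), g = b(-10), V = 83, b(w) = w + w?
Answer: -19755269/90675 ≈ -217.87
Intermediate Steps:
b(w) = 2*w
g = -20 (g = 2*(-10) = -20)
a = -225/142 (a = (-20 + 245)/(-225 + 83) = 225/(-142) = 225*(-1/142) = -225/142 ≈ -1.5845)
344/a + 309/(-403) = 344/(-225/142) + 309/(-403) = 344*(-142/225) + 309*(-1/403) = -48848/225 - 309/403 = -19755269/90675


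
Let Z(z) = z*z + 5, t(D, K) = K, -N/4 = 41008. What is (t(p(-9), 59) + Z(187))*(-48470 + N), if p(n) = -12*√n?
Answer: -7444582566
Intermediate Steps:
N = -164032 (N = -4*41008 = -164032)
Z(z) = 5 + z² (Z(z) = z² + 5 = 5 + z²)
(t(p(-9), 59) + Z(187))*(-48470 + N) = (59 + (5 + 187²))*(-48470 - 164032) = (59 + (5 + 34969))*(-212502) = (59 + 34974)*(-212502) = 35033*(-212502) = -7444582566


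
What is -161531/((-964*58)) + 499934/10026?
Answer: 14785909807/280286856 ≈ 52.753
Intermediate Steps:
-161531/((-964*58)) + 499934/10026 = -161531/(-55912) + 499934*(1/10026) = -161531*(-1/55912) + 249967/5013 = 161531/55912 + 249967/5013 = 14785909807/280286856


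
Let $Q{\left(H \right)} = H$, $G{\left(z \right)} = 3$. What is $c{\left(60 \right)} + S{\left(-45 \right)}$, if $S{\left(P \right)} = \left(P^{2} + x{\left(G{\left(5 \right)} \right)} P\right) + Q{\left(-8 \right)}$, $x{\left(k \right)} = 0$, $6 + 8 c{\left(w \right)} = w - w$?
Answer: $\frac{8065}{4} \approx 2016.3$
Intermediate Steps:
$c{\left(w \right)} = - \frac{3}{4}$ ($c{\left(w \right)} = - \frac{3}{4} + \frac{w - w}{8} = - \frac{3}{4} + \frac{1}{8} \cdot 0 = - \frac{3}{4} + 0 = - \frac{3}{4}$)
$S{\left(P \right)} = -8 + P^{2}$ ($S{\left(P \right)} = \left(P^{2} + 0 P\right) - 8 = \left(P^{2} + 0\right) - 8 = P^{2} - 8 = -8 + P^{2}$)
$c{\left(60 \right)} + S{\left(-45 \right)} = - \frac{3}{4} - \left(8 - \left(-45\right)^{2}\right) = - \frac{3}{4} + \left(-8 + 2025\right) = - \frac{3}{4} + 2017 = \frac{8065}{4}$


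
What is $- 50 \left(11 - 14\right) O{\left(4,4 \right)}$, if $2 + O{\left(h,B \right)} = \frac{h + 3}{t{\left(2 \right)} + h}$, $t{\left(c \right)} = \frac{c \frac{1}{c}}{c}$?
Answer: $- \frac{200}{3} \approx -66.667$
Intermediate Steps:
$t{\left(c \right)} = \frac{1}{c}$ ($t{\left(c \right)} = 1 \frac{1}{c} = \frac{1}{c}$)
$O{\left(h,B \right)} = -2 + \frac{3 + h}{\frac{1}{2} + h}$ ($O{\left(h,B \right)} = -2 + \frac{h + 3}{\frac{1}{2} + h} = -2 + \frac{3 + h}{\frac{1}{2} + h}$)
$- 50 \left(11 - 14\right) O{\left(4,4 \right)} = - 50 \left(11 - 14\right) \frac{2 \left(2 - 4\right)}{1 + 2 \cdot 4} = - 50 \left(- 3 \frac{2 \left(2 - 4\right)}{1 + 8}\right) = - 50 \left(- 3 \cdot 2 \cdot \frac{1}{9} \left(-2\right)\right) = - 50 \left(\left(-3\right) \left(- \frac{4}{9}\right)\right) = \left(-50\right) \frac{4}{3} = - \frac{200}{3}$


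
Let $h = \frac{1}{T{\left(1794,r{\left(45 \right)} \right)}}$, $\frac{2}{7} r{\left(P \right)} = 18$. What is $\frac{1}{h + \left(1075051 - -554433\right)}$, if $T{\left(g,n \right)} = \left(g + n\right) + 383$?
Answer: $\frac{2240}{3650044161} \approx 6.1369 \cdot 10^{-7}$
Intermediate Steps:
$r{\left(P \right)} = 63$ ($r{\left(P \right)} = \frac{7}{2} \cdot 18 = 63$)
$T{\left(g,n \right)} = 383 + g + n$
$h = \frac{1}{2240}$ ($h = \frac{1}{383 + 1794 + 63} = \frac{1}{2240} \approx 0.00044643$)
$\frac{1}{h + \left(1075051 - -554433\right)} = \frac{1}{\frac{1}{2240} + \left(1075051 - -554433\right)} = \frac{1}{\frac{1}{2240} + \left(1075051 + 554433\right)} = \frac{1}{\frac{1}{2240} + 1629484} = \frac{1}{\frac{3650044161}{2240}} = \frac{2240}{3650044161}$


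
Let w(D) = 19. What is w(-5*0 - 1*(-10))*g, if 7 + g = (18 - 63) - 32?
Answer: -1596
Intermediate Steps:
g = -84 (g = -7 + ((18 - 63) - 32) = -7 + (-45 - 32) = -7 - 77 = -84)
w(-5*0 - 1*(-10))*g = 19*(-84) = -1596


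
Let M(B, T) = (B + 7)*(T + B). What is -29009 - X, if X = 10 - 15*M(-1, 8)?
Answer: -28389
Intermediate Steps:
M(B, T) = (7 + B)*(B + T)
X = -620 (X = 10 - 15*((-1)² + 7*(-1) + 7*8 - 1*8) = 10 - 15*(1 - 7 + 56 - 8) = 10 - 15*42 = 10 - 630 = -620)
-29009 - X = -29009 - 1*(-620) = -29009 + 620 = -28389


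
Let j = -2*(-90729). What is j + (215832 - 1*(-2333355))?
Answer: 2730645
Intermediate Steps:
j = 181458
j + (215832 - 1*(-2333355)) = 181458 + (215832 - 1*(-2333355)) = 181458 + (215832 + 2333355) = 181458 + 2549187 = 2730645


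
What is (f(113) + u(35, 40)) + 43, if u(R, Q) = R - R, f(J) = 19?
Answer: 62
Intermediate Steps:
u(R, Q) = 0
(f(113) + u(35, 40)) + 43 = (19 + 0) + 43 = 19 + 43 = 62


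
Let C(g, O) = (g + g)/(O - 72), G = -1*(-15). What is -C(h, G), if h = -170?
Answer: -340/57 ≈ -5.9649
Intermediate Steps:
G = 15
C(g, O) = 2*g/(-72 + O) (C(g, O) = (2*g)/(-72 + O) = 2*g/(-72 + O))
-C(h, G) = -2*(-170)/(-72 + 15) = -2*(-170)/(-57) = -2*(-170)*(-1)/57 = -1*340/57 = -340/57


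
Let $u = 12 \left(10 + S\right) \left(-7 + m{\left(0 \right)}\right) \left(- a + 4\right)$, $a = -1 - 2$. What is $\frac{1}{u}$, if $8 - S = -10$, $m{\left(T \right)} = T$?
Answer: $- \frac{1}{16464} \approx -6.0739 \cdot 10^{-5}$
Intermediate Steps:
$S = 18$ ($S = 8 - -10 = 8 + 10 = 18$)
$a = -3$
$u = -16464$ ($u = 12 \left(10 + 18\right) \left(-7 + 0\right) \left(\left(-1\right) \left(-3\right) + 4\right) = 12 \cdot 28 \left(-7\right) \left(3 + 4\right) = 12 \left(-196\right) 7 = \left(-2352\right) 7 = -16464$)
$\frac{1}{u} = \frac{1}{-16464} = - \frac{1}{16464}$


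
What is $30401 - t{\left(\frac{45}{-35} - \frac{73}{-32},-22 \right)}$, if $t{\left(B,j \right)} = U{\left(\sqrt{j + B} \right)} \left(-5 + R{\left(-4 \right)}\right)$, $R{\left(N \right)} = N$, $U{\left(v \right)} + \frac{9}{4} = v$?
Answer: $\frac{121523}{4} + \frac{9 i \sqrt{65870}}{56} \approx 30381.0 + 41.248 i$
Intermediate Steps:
$U{\left(v \right)} = - \frac{9}{4} + v$
$t{\left(B,j \right)} = \frac{81}{4} - 9 \sqrt{B + j}$ ($t{\left(B,j \right)} = \left(- \frac{9}{4} + \sqrt{j + B}\right) \left(-5 - 4\right) = \left(- \frac{9}{4} + \sqrt{B + j}\right) \left(-9\right) = \frac{81}{4} - 9 \sqrt{B + j}$)
$30401 - t{\left(\frac{45}{-35} - \frac{73}{-32},-22 \right)} = 30401 - \left(\frac{81}{4} - 9 \sqrt{\left(\frac{45}{-35} - \frac{73}{-32}\right) - 22}\right) = 30401 - \left(\frac{81}{4} - 9 \sqrt{\left(45 \left(- \frac{1}{35}\right) - - \frac{73}{32}\right) - 22}\right) = 30401 - \left(\frac{81}{4} - 9 \sqrt{\left(- \frac{9}{7} + \frac{73}{32}\right) - 22}\right) = 30401 - \left(\frac{81}{4} - 9 \sqrt{\frac{223}{224} - 22}\right) = 30401 - \left(\frac{81}{4} - 9 \sqrt{- \frac{4705}{224}}\right) = 30401 - \left(\frac{81}{4} - 9 \frac{i \sqrt{65870}}{56}\right) = 30401 - \left(\frac{81}{4} - \frac{9 i \sqrt{65870}}{56}\right) = \frac{121523}{4} + \frac{9 i \sqrt{65870}}{56}$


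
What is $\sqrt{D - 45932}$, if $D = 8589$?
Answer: $i \sqrt{37343} \approx 193.24 i$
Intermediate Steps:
$\sqrt{D - 45932} = \sqrt{8589 - 45932} = \sqrt{-37343} = i \sqrt{37343}$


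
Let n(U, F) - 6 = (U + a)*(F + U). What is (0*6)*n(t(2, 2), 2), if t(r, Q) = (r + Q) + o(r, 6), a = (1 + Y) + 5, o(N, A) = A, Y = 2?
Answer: 0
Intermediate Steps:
a = 8 (a = (1 + 2) + 5 = 3 + 5 = 8)
t(r, Q) = 6 + Q + r (t(r, Q) = (r + Q) + 6 = (Q + r) + 6 = 6 + Q + r)
n(U, F) = 6 + (8 + U)*(F + U) (n(U, F) = 6 + (U + 8)*(F + U) = 6 + (8 + U)*(F + U))
(0*6)*n(t(2, 2), 2) = (0*6)*(6 + (6 + 2 + 2)**2 + 8*2 + 8*(6 + 2 + 2) + 2*(6 + 2 + 2)) = 0*(6 + 10**2 + 16 + 8*10 + 2*10) = 0*(6 + 100 + 16 + 80 + 20) = 0*222 = 0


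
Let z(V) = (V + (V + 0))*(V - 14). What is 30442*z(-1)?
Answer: 913260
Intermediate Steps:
z(V) = 2*V*(-14 + V) (z(V) = (V + V)*(-14 + V) = (2*V)*(-14 + V) = 2*V*(-14 + V))
30442*z(-1) = 30442*(2*(-1)*(-14 - 1)) = 30442*(2*(-1)*(-15)) = 30442*30 = 913260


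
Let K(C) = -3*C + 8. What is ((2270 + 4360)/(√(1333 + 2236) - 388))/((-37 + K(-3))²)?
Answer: -64311/1469750 - 663*√3569/5879000 ≈ -0.050494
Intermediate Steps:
K(C) = 8 - 3*C
((2270 + 4360)/(√(1333 + 2236) - 388))/((-37 + K(-3))²) = ((2270 + 4360)/(√(1333 + 2236) - 388))/((-37 + (8 - 3*(-3)))²) = (6630/(√3569 - 388))/((-37 + (8 + 9))²) = (6630/(-388 + √3569))/((-37 + 17)²) = (6630/(-388 + √3569))/((-20)²) = (6630/(-388 + √3569))/400 = (6630/(-388 + √3569))*(1/400) = 663/(40*(-388 + √3569))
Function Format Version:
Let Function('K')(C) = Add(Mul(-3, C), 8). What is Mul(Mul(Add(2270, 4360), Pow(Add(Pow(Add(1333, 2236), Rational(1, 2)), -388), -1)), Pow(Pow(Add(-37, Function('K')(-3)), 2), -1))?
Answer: Add(Rational(-64311, 1469750), Mul(Rational(-663, 5879000), Pow(3569, Rational(1, 2)))) ≈ -0.050494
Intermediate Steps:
Function('K')(C) = Add(8, Mul(-3, C))
Mul(Mul(Add(2270, 4360), Pow(Add(Pow(Add(1333, 2236), Rational(1, 2)), -388), -1)), Pow(Pow(Add(-37, Function('K')(-3)), 2), -1)) = Mul(Mul(Add(2270, 4360), Pow(Add(Pow(Add(1333, 2236), Rational(1, 2)), -388), -1)), Pow(Pow(Add(-37, Add(8, Mul(-3, -3))), 2), -1)) = Mul(Mul(6630, Pow(Add(Pow(3569, Rational(1, 2)), -388), -1)), Pow(Pow(Add(-37, Add(8, 9)), 2), -1)) = Mul(Mul(6630, Pow(Add(-388, Pow(3569, Rational(1, 2))), -1)), Pow(Pow(Add(-37, 17), 2), -1)) = Mul(Mul(6630, Pow(Add(-388, Pow(3569, Rational(1, 2))), -1)), Pow(Pow(-20, 2), -1)) = Mul(Mul(6630, Pow(Add(-388, Pow(3569, Rational(1, 2))), -1)), Pow(400, -1)) = Mul(Mul(6630, Pow(Add(-388, Pow(3569, Rational(1, 2))), -1)), Rational(1, 400)) = Mul(Rational(663, 40), Pow(Add(-388, Pow(3569, Rational(1, 2))), -1))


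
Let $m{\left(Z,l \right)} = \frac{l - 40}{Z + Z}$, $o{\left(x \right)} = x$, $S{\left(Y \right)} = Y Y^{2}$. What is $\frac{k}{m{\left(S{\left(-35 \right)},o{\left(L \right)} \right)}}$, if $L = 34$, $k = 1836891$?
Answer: $26252233875$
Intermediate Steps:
$S{\left(Y \right)} = Y^{3}$
$m{\left(Z,l \right)} = \frac{-40 + l}{2 Z}$
$\frac{k}{m{\left(S{\left(-35 \right)},o{\left(L \right)} \right)}} = \frac{1836891}{\frac{1}{2} \frac{1}{\left(-35\right)^{3}} \left(-40 + 34\right)} = \frac{1836891}{\frac{1}{2} \frac{1}{-42875} \left(-6\right)} = \frac{1836891}{\frac{1}{2} \left(- \frac{1}{42875}\right) \left(-6\right)} = \frac{1836891}{\frac{3}{42875}} = 1836891 \cdot \frac{42875}{3} = 26252233875$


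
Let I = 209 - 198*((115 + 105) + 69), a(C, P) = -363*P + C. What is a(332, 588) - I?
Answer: -156099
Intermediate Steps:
a(C, P) = C - 363*P
I = -57013 (I = 209 - 198*(220 + 69) = 209 - 198*289 = 209 - 57222 = -57013)
a(332, 588) - I = (332 - 363*588) - 1*(-57013) = (332 - 213444) + 57013 = -213112 + 57013 = -156099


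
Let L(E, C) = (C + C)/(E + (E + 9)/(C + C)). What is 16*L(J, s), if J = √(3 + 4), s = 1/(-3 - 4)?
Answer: 288/1897 - 160*√7/13279 ≈ 0.11994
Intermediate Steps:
s = -⅐ (s = 1/(-7) = -⅐ ≈ -0.14286)
J = √7 ≈ 2.6458
L(E, C) = 2*C/(E + (9 + E)/(2*C)) (L(E, C) = (2*C)/(E + (9 + E)/((2*C))) = (2*C)/(E + (9 + E)*(1/(2*C))) = (2*C)/(E + (9 + E)/(2*C)) = 2*C/(E + (9 + E)/(2*C)))
16*L(J, s) = 16*(4*(-⅐)²/(9 + √7 + 2*(-⅐)*√7)) = 16*(4*(1/49)/(9 + √7 - 2*√7/7)) = 16*(4*(1/49)/(9 + 5*√7/7)) = 16*(4/(49*(9 + 5*√7/7))) = 64/(49*(9 + 5*√7/7))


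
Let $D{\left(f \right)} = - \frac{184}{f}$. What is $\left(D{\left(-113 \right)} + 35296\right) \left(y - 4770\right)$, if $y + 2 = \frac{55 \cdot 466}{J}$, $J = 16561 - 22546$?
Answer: $- \frac{400067486960}{2373} \approx -1.6859 \cdot 10^{8}$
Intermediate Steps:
$J = -5985$
$y = - \frac{7520}{1197}$ ($y = -2 + \frac{55 \cdot 466}{-5985} = -2 + 25630 \left(- \frac{1}{5985}\right) = -2 - \frac{5126}{1197} = - \frac{7520}{1197} \approx -6.2824$)
$\left(D{\left(-113 \right)} + 35296\right) \left(y - 4770\right) = \left(- \frac{184}{-113} + 35296\right) \left(- \frac{7520}{1197} - 4770\right) = \left(\left(-184\right) \left(- \frac{1}{113}\right) + 35296\right) \left(- \frac{5717210}{1197}\right) = \left(\frac{184}{113} + 35296\right) \left(- \frac{5717210}{1197}\right) = \frac{3988632}{113} \left(- \frac{5717210}{1197}\right) = - \frac{400067486960}{2373}$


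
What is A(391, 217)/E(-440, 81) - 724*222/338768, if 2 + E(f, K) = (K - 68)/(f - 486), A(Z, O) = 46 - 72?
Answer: 982052581/78975290 ≈ 12.435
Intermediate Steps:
A(Z, O) = -26
E(f, K) = -2 + (-68 + K)/(-486 + f) (E(f, K) = -2 + (K - 68)/(f - 486) = -2 + (-68 + K)/(-486 + f))
A(391, 217)/E(-440, 81) - 724*222/338768 = -26*(-486 - 440)/(904 + 81 - 2*(-440)) - 724*222/338768 = -26*(-926/(904 + 81 + 880)) - 160728*1/338768 = -26/((-1/926*1865)) - 20091/42346 = -26/(-1865/926) - 20091/42346 = -26*(-926/1865) - 20091/42346 = 24076/1865 - 20091/42346 = 982052581/78975290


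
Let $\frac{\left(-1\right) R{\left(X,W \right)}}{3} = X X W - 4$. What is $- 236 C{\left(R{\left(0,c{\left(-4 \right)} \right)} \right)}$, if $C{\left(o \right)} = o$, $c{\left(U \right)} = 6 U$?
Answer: $-2832$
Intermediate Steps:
$R{\left(X,W \right)} = 12 - 3 W X^{2}$ ($R{\left(X,W \right)} = - 3 \left(X X W - 4\right) = - 3 \left(X^{2} W - 4\right) = - 3 \left(W X^{2} - 4\right) = - 3 \left(-4 + W X^{2}\right) = 12 - 3 W X^{2}$)
$- 236 C{\left(R{\left(0,c{\left(-4 \right)} \right)} \right)} = - 236 \left(12 - 3 \cdot 6 \left(-4\right) 0^{2}\right) = - 236 \left(12 - \left(-72\right) 0\right) = - 236 \left(12 + 0\right) = \left(-236\right) 12 = -2832$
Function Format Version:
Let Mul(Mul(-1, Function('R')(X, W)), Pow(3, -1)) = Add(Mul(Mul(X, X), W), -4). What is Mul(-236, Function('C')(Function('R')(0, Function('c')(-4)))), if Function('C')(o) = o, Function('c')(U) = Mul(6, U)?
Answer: -2832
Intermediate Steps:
Function('R')(X, W) = Add(12, Mul(-3, W, Pow(X, 2))) (Function('R')(X, W) = Mul(-3, Add(Mul(Mul(X, X), W), -4)) = Mul(-3, Add(Mul(Pow(X, 2), W), -4)) = Mul(-3, Add(Mul(W, Pow(X, 2)), -4)) = Mul(-3, Add(-4, Mul(W, Pow(X, 2)))) = Add(12, Mul(-3, W, Pow(X, 2))))
Mul(-236, Function('C')(Function('R')(0, Function('c')(-4)))) = Mul(-236, Add(12, Mul(-3, Mul(6, -4), Pow(0, 2)))) = Mul(-236, Add(12, Mul(-3, -24, 0))) = Mul(-236, Add(12, 0)) = Mul(-236, 12) = -2832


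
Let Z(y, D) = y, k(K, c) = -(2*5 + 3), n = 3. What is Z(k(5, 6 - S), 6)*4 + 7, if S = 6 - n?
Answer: -45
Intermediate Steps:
S = 3 (S = 6 - 1*3 = 6 - 3 = 3)
k(K, c) = -13 (k(K, c) = -(10 + 3) = -1*13 = -13)
Z(k(5, 6 - S), 6)*4 + 7 = -13*4 + 7 = -52 + 7 = -45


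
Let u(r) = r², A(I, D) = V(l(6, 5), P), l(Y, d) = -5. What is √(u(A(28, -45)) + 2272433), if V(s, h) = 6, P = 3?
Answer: √2272469 ≈ 1507.5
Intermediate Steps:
A(I, D) = 6
√(u(A(28, -45)) + 2272433) = √(6² + 2272433) = √(36 + 2272433) = √2272469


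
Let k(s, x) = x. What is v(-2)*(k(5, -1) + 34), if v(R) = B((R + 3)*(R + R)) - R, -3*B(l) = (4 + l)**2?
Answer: 66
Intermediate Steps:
B(l) = -(4 + l)**2/3
v(R) = -R - (4 + 2*R*(3 + R))**2/3 (v(R) = -(4 + (R + 3)*(R + R))**2/3 - R = -(4 + (3 + R)*(2*R))**2/3 - R = -(4 + 2*R*(3 + R))**2/3 - R = -R - (4 + 2*R*(3 + R))**2/3)
v(-2)*(k(5, -1) + 34) = (-1*(-2) - 4*(2 - 2*(3 - 2))**2/3)*(-1 + 34) = (2 - 4*(2 - 2*1)**2/3)*33 = (2 - 4*(2 - 2)**2/3)*33 = (2 - 4/3*0**2)*33 = (2 - 4/3*0)*33 = (2 + 0)*33 = 2*33 = 66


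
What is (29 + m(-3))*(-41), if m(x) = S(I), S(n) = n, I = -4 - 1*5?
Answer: -820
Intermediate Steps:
I = -9 (I = -4 - 5 = -9)
m(x) = -9
(29 + m(-3))*(-41) = (29 - 9)*(-41) = 20*(-41) = -820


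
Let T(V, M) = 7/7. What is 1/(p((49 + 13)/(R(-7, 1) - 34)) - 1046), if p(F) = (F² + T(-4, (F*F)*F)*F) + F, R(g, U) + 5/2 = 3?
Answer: -4489/4696734 ≈ -0.00095577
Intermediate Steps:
R(g, U) = ½ (R(g, U) = -5/2 + 3 = ½)
T(V, M) = 1 (T(V, M) = 7*(⅐) = 1)
p(F) = F² + 2*F (p(F) = (F² + 1*F) + F = (F² + F) + F = (F + F²) + F = F² + 2*F)
1/(p((49 + 13)/(R(-7, 1) - 34)) - 1046) = 1/(((49 + 13)/(½ - 34))*(2 + (49 + 13)/(½ - 34)) - 1046) = 1/((62/(-67/2))*(2 + 62/(-67/2)) - 1046) = 1/((62*(-2/67))*(2 + 62*(-2/67)) - 1046) = 1/(-124*(2 - 124/67)/67 - 1046) = 1/(-124/67*10/67 - 1046) = 1/(-1240/4489 - 1046) = 1/(-4696734/4489) = -4489/4696734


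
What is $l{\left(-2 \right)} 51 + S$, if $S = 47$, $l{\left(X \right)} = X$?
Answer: $-55$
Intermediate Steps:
$l{\left(-2 \right)} 51 + S = \left(-2\right) 51 + 47 = -102 + 47 = -55$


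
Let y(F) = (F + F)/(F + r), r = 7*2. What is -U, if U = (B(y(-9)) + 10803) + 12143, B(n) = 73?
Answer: -23019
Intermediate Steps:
r = 14
y(F) = 2*F/(14 + F) (y(F) = (F + F)/(F + 14) = (2*F)/(14 + F) = 2*F/(14 + F))
U = 23019 (U = (73 + 10803) + 12143 = 10876 + 12143 = 23019)
-U = -1*23019 = -23019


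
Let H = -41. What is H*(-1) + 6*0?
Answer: 41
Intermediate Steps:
H*(-1) + 6*0 = -41*(-1) + 6*0 = 41 + 0 = 41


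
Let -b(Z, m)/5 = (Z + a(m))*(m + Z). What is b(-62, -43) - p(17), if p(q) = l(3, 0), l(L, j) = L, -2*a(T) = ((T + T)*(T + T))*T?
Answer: 83449797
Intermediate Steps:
a(T) = -2*T**3 (a(T) = -(T + T)*(T + T)*T/2 = -(2*T)*(2*T)*T/2 = -4*T**2*T/2 = -2*T**3)
p(q) = 3
b(Z, m) = -5*(Z + m)*(Z - 2*m**3) (b(Z, m) = -5*(Z - 2*m**3)*(m + Z) = -5*(Z - 2*m**3)*(Z + m) = -5*(Z + m)*(Z - 2*m**3))
b(-62, -43) - p(17) = (-5*(-62)**2 + 10*(-43)**4 - 5*(-62)*(-43) + 10*(-62)*(-43)**3) - 1*3 = (-5*3844 + 10*3418801 - 13330 + 10*(-62)*(-79507)) - 3 = (-19220 + 34188010 - 13330 + 49294340) - 3 = 83449800 - 3 = 83449797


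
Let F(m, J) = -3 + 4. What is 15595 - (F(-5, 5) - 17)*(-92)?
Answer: 14123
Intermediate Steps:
F(m, J) = 1
15595 - (F(-5, 5) - 17)*(-92) = 15595 - (1 - 17)*(-92) = 15595 - (-16)*(-92) = 15595 - 1*1472 = 15595 - 1472 = 14123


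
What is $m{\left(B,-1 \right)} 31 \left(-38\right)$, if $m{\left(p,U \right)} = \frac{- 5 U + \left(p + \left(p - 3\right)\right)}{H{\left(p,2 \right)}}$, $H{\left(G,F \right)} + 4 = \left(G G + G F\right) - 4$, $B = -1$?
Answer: $0$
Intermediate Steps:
$H{\left(G,F \right)} = -8 + G^{2} + F G$ ($H{\left(G,F \right)} = -4 - \left(4 - G F - G G\right) = -4 - \left(4 - G^{2} - F G\right) = -4 + \left(-4 + G^{2} + F G\right) = -8 + G^{2} + F G$)
$m{\left(p,U \right)} = \frac{-3 - 5 U + 2 p}{-8 + p^{2} + 2 p}$ ($m{\left(p,U \right)} = \frac{- 5 U + \left(p + \left(p - 3\right)\right)}{-8 + p^{2} + 2 p} = \frac{- 5 U + \left(p + \left(-3 + p\right)\right)}{-8 + p^{2} + 2 p} = \frac{- 5 U + \left(-3 + 2 p\right)}{-8 + p^{2} + 2 p} = \frac{-3 - 5 U + 2 p}{-8 + p^{2} + 2 p}$)
$m{\left(B,-1 \right)} 31 \left(-38\right) = \frac{-3 - -5 + 2 \left(-1\right)}{-8 + \left(-1\right)^{2} + 2 \left(-1\right)} 31 \left(-38\right) = \frac{-3 + 5 - 2}{-8 + 1 - 2} \cdot 31 \left(-38\right) = \frac{1}{-9} \cdot 0 \cdot 31 \left(-38\right) = \left(- \frac{1}{9}\right) 0 \cdot 31 \left(-38\right) = 0 \cdot 31 \left(-38\right) = 0 \left(-38\right) = 0$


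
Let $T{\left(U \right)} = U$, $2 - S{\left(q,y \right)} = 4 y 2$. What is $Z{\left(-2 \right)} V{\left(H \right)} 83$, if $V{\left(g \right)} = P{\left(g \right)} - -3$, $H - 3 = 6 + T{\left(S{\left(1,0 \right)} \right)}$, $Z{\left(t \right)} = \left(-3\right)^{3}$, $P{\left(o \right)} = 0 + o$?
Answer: $-31374$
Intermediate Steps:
$S{\left(q,y \right)} = 2 - 8 y$ ($S{\left(q,y \right)} = 2 - 4 y 2 = 2 - 8 y$)
$P{\left(o \right)} = o$
$Z{\left(t \right)} = -27$
$H = 11$ ($H = 3 + \left(6 + \left(2 - 0\right)\right) = 3 + \left(6 + \left(2 + 0\right)\right) = 3 + \left(6 + 2\right) = 3 + 8 = 11$)
$V{\left(g \right)} = 3 + g$ ($V{\left(g \right)} = g - -3 = g + 3 = 3 + g$)
$Z{\left(-2 \right)} V{\left(H \right)} 83 = - 27 \left(3 + 11\right) 83 = \left(-27\right) 14 \cdot 83 = \left(-378\right) 83 = -31374$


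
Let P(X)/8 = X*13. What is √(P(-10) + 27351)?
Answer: √26311 ≈ 162.21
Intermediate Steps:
P(X) = 104*X (P(X) = 8*(X*13) = 8*(13*X) = 104*X)
√(P(-10) + 27351) = √(104*(-10) + 27351) = √(-1040 + 27351) = √26311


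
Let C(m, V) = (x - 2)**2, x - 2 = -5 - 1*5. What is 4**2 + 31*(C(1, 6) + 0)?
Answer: 3116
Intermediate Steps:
x = -8 (x = 2 + (-5 - 1*5) = 2 + (-5 - 5) = 2 - 10 = -8)
C(m, V) = 100 (C(m, V) = (-8 - 2)**2 = (-10)**2 = 100)
4**2 + 31*(C(1, 6) + 0) = 4**2 + 31*(100 + 0) = 16 + 31*100 = 16 + 3100 = 3116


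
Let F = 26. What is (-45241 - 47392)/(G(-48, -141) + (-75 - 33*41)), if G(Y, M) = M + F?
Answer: 92633/1543 ≈ 60.034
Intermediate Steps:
G(Y, M) = 26 + M (G(Y, M) = M + 26 = 26 + M)
(-45241 - 47392)/(G(-48, -141) + (-75 - 33*41)) = (-45241 - 47392)/((26 - 141) + (-75 - 33*41)) = -92633/(-115 + (-75 - 1353)) = -92633/(-115 - 1428) = -92633/(-1543) = -92633*(-1/1543) = 92633/1543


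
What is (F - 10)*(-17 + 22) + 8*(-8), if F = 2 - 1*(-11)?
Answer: -49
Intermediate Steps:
F = 13 (F = 2 + 11 = 13)
(F - 10)*(-17 + 22) + 8*(-8) = (13 - 10)*(-17 + 22) + 8*(-8) = 3*5 - 64 = 15 - 64 = -49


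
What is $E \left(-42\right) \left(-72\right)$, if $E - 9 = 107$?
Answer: $350784$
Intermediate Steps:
$E = 116$ ($E = 9 + 107 = 116$)
$E \left(-42\right) \left(-72\right) = 116 \left(-42\right) \left(-72\right) = \left(-4872\right) \left(-72\right) = 350784$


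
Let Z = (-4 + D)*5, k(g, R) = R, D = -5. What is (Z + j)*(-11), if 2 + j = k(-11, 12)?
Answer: 385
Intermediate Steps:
j = 10 (j = -2 + 12 = 10)
Z = -45 (Z = (-4 - 5)*5 = -9*5 = -45)
(Z + j)*(-11) = (-45 + 10)*(-11) = -35*(-11) = 385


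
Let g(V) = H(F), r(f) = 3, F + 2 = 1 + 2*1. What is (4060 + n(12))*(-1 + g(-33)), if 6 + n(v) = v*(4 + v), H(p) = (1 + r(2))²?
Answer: 63690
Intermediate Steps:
F = 1 (F = -2 + (1 + 2*1) = -2 + (1 + 2) = -2 + 3 = 1)
H(p) = 16 (H(p) = (1 + 3)² = 4² = 16)
g(V) = 16
n(v) = -6 + v*(4 + v)
(4060 + n(12))*(-1 + g(-33)) = (4060 + (-6 + 12² + 4*12))*(-1 + 16) = (4060 + (-6 + 144 + 48))*15 = (4060 + 186)*15 = 4246*15 = 63690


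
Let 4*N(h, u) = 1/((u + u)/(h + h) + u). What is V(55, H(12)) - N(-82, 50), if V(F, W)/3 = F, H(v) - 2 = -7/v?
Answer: 1336459/8100 ≈ 164.99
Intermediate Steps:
H(v) = 2 - 7/v
V(F, W) = 3*F
N(h, u) = 1/(4*(u + u/h)) (N(h, u) = 1/(4*((u + u)/(h + h) + u)) = 1/(4*((2*u)/((2*h)) + u)) = 1/(4*((2*u)*(1/(2*h)) + u)) = 1/(4*(u/h + u)) = 1/(4*(u + u/h)))
V(55, H(12)) - N(-82, 50) = 3*55 - (-82)/(4*50*(1 - 82)) = 165 - (-82)/(4*50*(-81)) = 165 - (-82)*(-1)/(4*50*81) = 165 - 1*41/8100 = 165 - 41/8100 = 1336459/8100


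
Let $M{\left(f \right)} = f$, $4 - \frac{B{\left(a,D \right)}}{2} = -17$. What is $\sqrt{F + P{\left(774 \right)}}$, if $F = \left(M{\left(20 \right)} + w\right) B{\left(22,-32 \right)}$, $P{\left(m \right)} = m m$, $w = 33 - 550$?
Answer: $\sqrt{578202} \approx 760.4$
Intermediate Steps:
$B{\left(a,D \right)} = 42$ ($B{\left(a,D \right)} = 8 - -34 = 8 + 34 = 42$)
$w = -517$
$P{\left(m \right)} = m^{2}$
$F = -20874$ ($F = \left(20 - 517\right) 42 = \left(-497\right) 42 = -20874$)
$\sqrt{F + P{\left(774 \right)}} = \sqrt{-20874 + 774^{2}} = \sqrt{-20874 + 599076} = \sqrt{578202}$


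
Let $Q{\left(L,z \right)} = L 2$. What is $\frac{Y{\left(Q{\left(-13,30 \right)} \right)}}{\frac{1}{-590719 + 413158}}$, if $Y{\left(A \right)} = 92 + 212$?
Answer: $-53978544$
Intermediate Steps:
$Q{\left(L,z \right)} = 2 L$
$Y{\left(A \right)} = 304$
$\frac{Y{\left(Q{\left(-13,30 \right)} \right)}}{\frac{1}{-590719 + 413158}} = \frac{304}{\frac{1}{-590719 + 413158}} = \frac{304}{\frac{1}{-177561}} = \frac{304}{- \frac{1}{177561}} = 304 \left(-177561\right) = -53978544$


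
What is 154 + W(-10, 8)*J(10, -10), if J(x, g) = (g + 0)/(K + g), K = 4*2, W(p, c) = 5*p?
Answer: -96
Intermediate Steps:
K = 8
J(x, g) = g/(8 + g) (J(x, g) = (g + 0)/(8 + g) = g/(8 + g))
154 + W(-10, 8)*J(10, -10) = 154 + (5*(-10))*(-10/(8 - 10)) = 154 - (-500)/(-2) = 154 - (-500)*(-1)/2 = 154 - 50*5 = 154 - 250 = -96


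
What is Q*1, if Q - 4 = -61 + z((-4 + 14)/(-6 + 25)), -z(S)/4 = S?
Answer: -1123/19 ≈ -59.105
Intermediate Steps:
z(S) = -4*S
Q = -1123/19 (Q = 4 + (-61 - 4*(-4 + 14)/(-6 + 25)) = 4 + (-61 - 40/19) = 4 - 1199/19 = -1123/19 ≈ -59.105)
Q*1 = -1123/19*1 = -1123/19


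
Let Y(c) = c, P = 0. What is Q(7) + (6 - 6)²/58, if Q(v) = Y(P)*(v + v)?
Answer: 0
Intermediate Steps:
Q(v) = 0 (Q(v) = 0*(v + v) = 0*(2*v) = 0)
Q(7) + (6 - 6)²/58 = 0 + (6 - 6)²/58 = 0 + (1/58)*0² = 0 + (1/58)*0 = 0 + 0 = 0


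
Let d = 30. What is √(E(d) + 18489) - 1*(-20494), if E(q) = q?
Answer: 20494 + √18519 ≈ 20630.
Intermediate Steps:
√(E(d) + 18489) - 1*(-20494) = √(30 + 18489) - 1*(-20494) = √18519 + 20494 = 20494 + √18519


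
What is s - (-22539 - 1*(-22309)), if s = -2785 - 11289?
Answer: -13844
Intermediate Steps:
s = -14074
s - (-22539 - 1*(-22309)) = -14074 - (-22539 - 1*(-22309)) = -14074 - (-22539 + 22309) = -14074 - 1*(-230) = -14074 + 230 = -13844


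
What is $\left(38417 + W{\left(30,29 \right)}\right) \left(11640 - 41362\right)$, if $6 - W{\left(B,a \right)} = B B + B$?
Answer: $-1114366946$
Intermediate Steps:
$W{\left(B,a \right)} = 6 - B - B^{2}$ ($W{\left(B,a \right)} = 6 - \left(B B + B\right) = 6 - \left(B^{2} + B\right) = 6 - \left(B + B^{2}\right) = 6 - B - B^{2}$)
$\left(38417 + W{\left(30,29 \right)}\right) \left(11640 - 41362\right) = \left(38417 - 924\right) \left(11640 - 41362\right) = \left(38417 - 924\right) \left(-29722\right) = 37493 \left(-29722\right) = -1114366946$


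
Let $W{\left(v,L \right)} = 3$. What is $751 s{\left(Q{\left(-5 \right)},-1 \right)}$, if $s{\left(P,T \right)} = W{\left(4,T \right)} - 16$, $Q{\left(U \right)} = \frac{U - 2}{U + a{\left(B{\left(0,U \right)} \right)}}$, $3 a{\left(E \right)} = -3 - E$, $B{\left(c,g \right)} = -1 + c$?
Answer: $-9763$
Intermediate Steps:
$a{\left(E \right)} = -1 - \frac{E}{3}$ ($a{\left(E \right)} = \frac{-3 - E}{3} = -1 - \frac{E}{3}$)
$Q{\left(U \right)} = \frac{-2 + U}{- \frac{2}{3} + U}$ ($Q{\left(U \right)} = \frac{U - 2}{U - \left(1 + \frac{-1 + 0}{3}\right)} = \frac{-2 + U}{U - \frac{2}{3}} = \frac{-2 + U}{- \frac{2}{3} + U}$)
$s{\left(P,T \right)} = -13$ ($s{\left(P,T \right)} = 3 - 16 = -13$)
$751 s{\left(Q{\left(-5 \right)},-1 \right)} = 751 \left(-13\right) = -9763$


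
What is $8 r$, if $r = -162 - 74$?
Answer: $-1888$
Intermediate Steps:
$r = -236$
$8 r = 8 \left(-236\right) = -1888$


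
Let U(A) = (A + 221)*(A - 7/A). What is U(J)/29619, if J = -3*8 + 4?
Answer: -8777/65820 ≈ -0.13335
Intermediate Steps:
J = -20 (J = -24 + 4 = -20)
U(A) = (221 + A)*(A - 7/A)
U(J)/29619 = (-7 + (-20)**2 - 1547/(-20) + 221*(-20))/29619 = (-7 + 400 - 1547*(-1/20) - 4420)*(1/29619) = (-7 + 400 + 1547/20 - 4420)*(1/29619) = -78993/20*1/29619 = -8777/65820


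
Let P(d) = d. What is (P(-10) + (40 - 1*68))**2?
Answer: 1444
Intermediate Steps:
(P(-10) + (40 - 1*68))**2 = (-10 + (40 - 1*68))**2 = (-10 + (40 - 68))**2 = (-10 - 28)**2 = (-38)**2 = 1444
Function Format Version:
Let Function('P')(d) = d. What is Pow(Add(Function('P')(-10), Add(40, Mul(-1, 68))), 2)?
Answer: 1444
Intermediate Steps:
Pow(Add(Function('P')(-10), Add(40, Mul(-1, 68))), 2) = Pow(Add(-10, Add(40, Mul(-1, 68))), 2) = Pow(Add(-10, Add(40, -68)), 2) = Pow(Add(-10, -28), 2) = Pow(-38, 2) = 1444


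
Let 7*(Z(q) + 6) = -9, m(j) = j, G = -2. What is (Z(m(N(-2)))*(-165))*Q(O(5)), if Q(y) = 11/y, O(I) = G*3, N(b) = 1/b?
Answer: -30855/14 ≈ -2203.9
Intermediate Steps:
N(b) = 1/b
O(I) = -6 (O(I) = -2*3 = -6)
Z(q) = -51/7 (Z(q) = -6 + (⅐)*(-9) = -6 - 9/7 = -51/7)
(Z(m(N(-2)))*(-165))*Q(O(5)) = (-51/7*(-165))*(11/(-6)) = 8415*(11*(-⅙))/7 = (8415/7)*(-11/6) = -30855/14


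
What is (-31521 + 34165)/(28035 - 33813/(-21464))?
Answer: 56750816/601777053 ≈ 0.094305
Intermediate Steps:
(-31521 + 34165)/(28035 - 33813/(-21464)) = 2644/(28035 - 33813*(-1/21464)) = 2644/(28035 + 33813/21464) = 2644/(601777053/21464) = 2644*(21464/601777053) = 56750816/601777053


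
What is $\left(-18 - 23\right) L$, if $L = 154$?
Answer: $-6314$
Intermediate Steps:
$\left(-18 - 23\right) L = \left(-18 - 23\right) 154 = \left(-41\right) 154 = -6314$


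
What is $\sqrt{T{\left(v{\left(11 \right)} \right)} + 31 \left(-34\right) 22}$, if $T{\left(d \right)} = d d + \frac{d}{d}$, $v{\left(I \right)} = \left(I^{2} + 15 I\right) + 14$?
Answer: $\sqrt{66813} \approx 258.48$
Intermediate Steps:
$v{\left(I \right)} = 14 + I^{2} + 15 I$
$T{\left(d \right)} = 1 + d^{2}$ ($T{\left(d \right)} = d^{2} + 1 = 1 + d^{2}$)
$\sqrt{T{\left(v{\left(11 \right)} \right)} + 31 \left(-34\right) 22} = \sqrt{\left(1 + \left(14 + 11^{2} + 15 \cdot 11\right)^{2}\right) + 31 \left(-34\right) 22} = \sqrt{\left(1 + \left(14 + 121 + 165\right)^{2}\right) - 23188} = \sqrt{\left(1 + 300^{2}\right) - 23188} = \sqrt{\left(1 + 90000\right) - 23188} = \sqrt{90001 - 23188} = \sqrt{66813}$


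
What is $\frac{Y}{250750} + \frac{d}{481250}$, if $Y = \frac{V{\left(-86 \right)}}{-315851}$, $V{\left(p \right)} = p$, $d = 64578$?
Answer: $\frac{10229108560592}{76229651815625} \approx 0.13419$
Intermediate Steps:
$Y = \frac{86}{315851}$ ($Y = - \frac{86}{-315851} = \left(-86\right) \left(- \frac{1}{315851}\right) = \frac{86}{315851} \approx 0.00027228$)
$\frac{Y}{250750} + \frac{d}{481250} = \frac{86}{315851 \cdot 250750} + \frac{64578}{481250} = \frac{86}{315851} \cdot \frac{1}{250750} + 64578 \cdot \frac{1}{481250} = \frac{43}{39599819125} + \frac{32289}{240625} = \frac{10229108560592}{76229651815625}$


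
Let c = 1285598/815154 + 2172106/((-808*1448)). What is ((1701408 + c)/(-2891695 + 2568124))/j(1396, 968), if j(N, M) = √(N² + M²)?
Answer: -4016489359081799*√180365/551086877966594221440 ≈ -0.0030953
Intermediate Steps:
c = -659583673/2360685984 (c = 1285598*(1/815154) + 2172106/(-1169984) = 642799/407577 + 2172106*(-1/1169984) = 642799/407577 - 10753/5792 = -659583673/2360685984 ≈ -0.27940)
j(N, M) = √(M² + N²)
((1701408 + c)/(-2891695 + 2568124))/j(1396, 968) = ((1701408 - 659583673/2360685984)/(-2891695 + 2568124))/(√(968² + 1396²)) = ((4016489359081799/2360685984)/(-323571))/(√(937024 + 1948816)) = ((4016489359081799/2360685984)*(-1/323571))/(√2885840) = -4016489359081799*√180365/721460/763849524528864 = -4016489359081799*√180365/551086877966594221440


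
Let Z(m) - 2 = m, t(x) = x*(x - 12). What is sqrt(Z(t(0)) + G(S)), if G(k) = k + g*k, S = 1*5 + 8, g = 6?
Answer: sqrt(93) ≈ 9.6436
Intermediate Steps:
t(x) = x*(-12 + x)
Z(m) = 2 + m
S = 13 (S = 5 + 8 = 13)
G(k) = 7*k (G(k) = k + 6*k = 7*k)
sqrt(Z(t(0)) + G(S)) = sqrt((2 + 0*(-12 + 0)) + 7*13) = sqrt((2 + 0*(-12)) + 91) = sqrt((2 + 0) + 91) = sqrt(2 + 91) = sqrt(93)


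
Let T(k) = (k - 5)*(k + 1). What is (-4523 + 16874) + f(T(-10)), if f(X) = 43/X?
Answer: 1667428/135 ≈ 12351.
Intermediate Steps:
T(k) = (1 + k)*(-5 + k) (T(k) = (-5 + k)*(1 + k) = (1 + k)*(-5 + k))
(-4523 + 16874) + f(T(-10)) = (-4523 + 16874) + 43/(-5 + (-10)² - 4*(-10)) = 12351 + 43/(-5 + 100 + 40) = 12351 + 43/135 = 1667428/135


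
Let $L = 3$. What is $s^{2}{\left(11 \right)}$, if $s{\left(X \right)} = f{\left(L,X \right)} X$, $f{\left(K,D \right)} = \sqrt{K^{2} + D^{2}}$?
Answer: $15730$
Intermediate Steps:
$f{\left(K,D \right)} = \sqrt{D^{2} + K^{2}}$
$s{\left(X \right)} = X \sqrt{9 + X^{2}}$ ($s{\left(X \right)} = \sqrt{X^{2} + 3^{2}} X = \sqrt{X^{2} + 9} X = \sqrt{9 + X^{2}} X = X \sqrt{9 + X^{2}}$)
$s^{2}{\left(11 \right)} = \left(11 \sqrt{9 + 11^{2}}\right)^{2} = \left(11 \sqrt{9 + 121}\right)^{2} = \left(11 \sqrt{130}\right)^{2} = 15730$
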